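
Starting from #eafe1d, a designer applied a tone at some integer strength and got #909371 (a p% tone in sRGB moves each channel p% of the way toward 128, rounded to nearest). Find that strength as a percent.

85%

#eafe1d is rgb(234, 254, 29); #909371 is rgb(144, 147, 113).
On the G channel (widest range): 147 ≈ 254 + (p/100)(128 − 254), so p ≈ 100×(147 − 254)/(128 − 254) = -10700/-126 = 84.92.
p = 85 reproduces all three channels after rounding.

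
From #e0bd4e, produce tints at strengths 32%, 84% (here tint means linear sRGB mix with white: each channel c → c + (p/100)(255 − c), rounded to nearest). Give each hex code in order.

#ead287, #faf4e3

#e0bd4e is rgb(224, 189, 78).
32%: (224 + 9.92 = 233.92→234, 189 + 21.12 = 210.12→210, 78 + 56.64 = 134.64→135) → #ead287
84%: (224 + 26.04 = 250.04→250, 189 + 55.44 = 244.44→244, 78 + 148.68 = 226.68→227) → #faf4e3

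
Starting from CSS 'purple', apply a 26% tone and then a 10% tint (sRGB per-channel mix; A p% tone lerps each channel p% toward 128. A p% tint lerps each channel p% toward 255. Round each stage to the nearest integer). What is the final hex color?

#8D378D

CSS purple is rgb(128, 0, 128).
A 26% tone moves each channel 26% toward 128:
  R: 128 + 0.26×(128−128) = 128 + 0 = 128 → 128
  G: 0 + 0.26×(128−0) = 0 + 33.28 = 33.28 → 33
  B: 128 + 0 = 128 → 128
After the tone: rgb(128, 33, 128) = #802180.
A 10% tint moves each channel 10% toward 255:
  R: 128 + 0.1×(255−128) = 128 + 12.7 = 140.7 → 141
  G: 33 + 22.2 = 55.2 → 55
  B: 128 + 0.1×(255−128) = 128 + 12.7 = 140.7 → 141
rgb(141, 55, 141) = #8D378D.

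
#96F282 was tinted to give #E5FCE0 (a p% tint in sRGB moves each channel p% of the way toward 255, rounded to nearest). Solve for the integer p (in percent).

#96F282 is rgb(150, 242, 130); #E5FCE0 is rgb(229, 252, 224).
On the B channel (widest range): 224 ≈ 130 + (p/100)(255 − 130), so p ≈ 100×(224 − 130)/(255 − 130) = 9400/125 = 75.20.
p = 75 reproduces all three channels after rounding.

75%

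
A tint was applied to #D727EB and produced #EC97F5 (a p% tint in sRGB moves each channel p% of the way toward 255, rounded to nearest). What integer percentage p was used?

#D727EB is rgb(215, 39, 235); #EC97F5 is rgb(236, 151, 245).
On the G channel (widest range): 151 ≈ 39 + (p/100)(255 − 39), so p ≈ 100×(151 − 39)/(255 − 39) = 11200/216 = 51.85.
p = 52 reproduces all three channels after rounding.

52%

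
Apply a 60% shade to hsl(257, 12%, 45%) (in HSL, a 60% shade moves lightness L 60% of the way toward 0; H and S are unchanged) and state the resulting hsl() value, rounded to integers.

L moves 60% from 45 toward 0: 45 − 27 = 18 → 18.
H and S are unchanged.

hsl(257, 12%, 18%)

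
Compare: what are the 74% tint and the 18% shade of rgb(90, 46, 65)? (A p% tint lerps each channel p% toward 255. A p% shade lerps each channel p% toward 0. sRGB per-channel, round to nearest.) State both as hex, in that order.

74% tint:
  R: 90 + 0.74×(255−90) = 90 + 122.1 = 212.1 → 212
  G: 46 + 154.66 = 200.66 → 201
  B: 65 + 140.6 = 205.6 → 206
  → #D4C9CE
18% shade:
  R: 90 + 0.18×(0−90) = 90 − 16.2 = 73.8 → 74
  G: 46 + 0.18×(0−46) = 46 − 8.28 = 37.72 → 38
  B: 65 + 0.18×(0−65) = 65 − 11.7 = 53.3 → 53
  → #4A2635

#D4C9CE, #4A2635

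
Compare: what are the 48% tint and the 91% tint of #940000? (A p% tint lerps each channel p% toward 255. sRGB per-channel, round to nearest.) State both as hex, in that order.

#940000 is rgb(148, 0, 0).
48% tint:
  R: 148 + 0.48×(255−148) = 148 + 51.36 = 199.36 → 199
  G: 0 + 0.48×(255−0) = 0 + 122.4 = 122.4 → 122
  B: 0 + 0.48×(255−0) = 0 + 122.4 = 122.4 → 122
  → #C77A7A
91% tint:
  R: 148 + 0.91×(255−148) = 148 + 97.37 = 245.37 → 245
  G: 0 + 232.05 = 232.05 → 232
  B: 0 + 232.05 = 232.05 → 232
  → #F5E8E8

#C77A7A, #F5E8E8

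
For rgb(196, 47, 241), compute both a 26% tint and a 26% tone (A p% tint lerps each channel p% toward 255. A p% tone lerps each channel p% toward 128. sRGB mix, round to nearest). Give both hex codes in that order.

26% tint:
  R: 196 + 0.26×(255−196) = 196 + 15.34 = 211.34 → 211
  G: 47 + 0.26×(255−47) = 47 + 54.08 = 101.08 → 101
  B: 241 + 3.64 = 244.64 → 245
  → #d365f5
26% tone:
  R: 196 + 0.26×(128−196) = 196 − 17.68 = 178.32 → 178
  G: 47 + 0.26×(128−47) = 47 + 21.06 = 68.06 → 68
  B: 241 + 0.26×(128−241) = 241 − 29.38 = 211.62 → 212
  → #b244d4

#d365f5, #b244d4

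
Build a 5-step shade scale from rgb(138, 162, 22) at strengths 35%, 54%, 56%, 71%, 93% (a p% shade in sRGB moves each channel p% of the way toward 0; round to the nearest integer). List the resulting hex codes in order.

35%: (138 − 48.3 = 89.7→90, 162 − 56.7 = 105.3→105, 22 − 7.7 = 14.3→14) → #5A690E
54%: (138 − 74.52 = 63.48→63, 162 − 87.48 = 74.52→75, 22 − 11.88 = 10.12→10) → #3F4B0A
56%: (138 − 77.28 = 60.72→61, 162 − 90.72 = 71.28→71, 22 − 12.32 = 9.68→10) → #3D470A
71%: (138 − 97.98 = 40.02→40, 162 − 115.02 = 46.98→47, 22 − 15.62 = 6.38→6) → #282F06
93%: (138 − 128.34 = 9.66→10, 162 − 150.66 = 11.34→11, 22 − 20.46 = 1.54→2) → #0A0B02

#5A690E, #3F4B0A, #3D470A, #282F06, #0A0B02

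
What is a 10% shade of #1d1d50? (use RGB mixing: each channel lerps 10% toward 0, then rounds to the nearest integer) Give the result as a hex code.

#1d1d50 is rgb(29, 29, 80).
Per channel, c → c + 0.1(0 − c):
  R: 29 + 0.1×(0−29) = 29 − 2.9 = 26.1 → 26
  G: 29 − 2.9 = 26.1 → 26
  B: 80 + 0.1×(0−80) = 80 − 8 = 72 → 72
rgb(26, 26, 72) = #1a1a48.

#1a1a48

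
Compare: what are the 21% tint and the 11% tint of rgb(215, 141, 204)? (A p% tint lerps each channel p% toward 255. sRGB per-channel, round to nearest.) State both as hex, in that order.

#DFA5D7, #DB9AD2

21% tint:
  R: 215 + 0.21×(255−215) = 215 + 8.4 = 223.4 → 223
  G: 141 + 0.21×(255−141) = 141 + 23.94 = 164.94 → 165
  B: 204 + 0.21×(255−204) = 204 + 10.71 = 214.71 → 215
  → #DFA5D7
11% tint:
  R: 215 + 0.11×(255−215) = 215 + 4.4 = 219.4 → 219
  G: 141 + 12.54 = 153.54 → 154
  B: 204 + 0.11×(255−204) = 204 + 5.61 = 209.61 → 210
  → #DB9AD2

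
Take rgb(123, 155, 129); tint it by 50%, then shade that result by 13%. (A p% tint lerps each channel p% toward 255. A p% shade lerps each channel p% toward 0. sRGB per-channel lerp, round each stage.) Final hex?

Per channel, c → c + 0.5(255 − c):
  R: 123 + 66 = 189 → 189
  G: 155 + 0.5×(255−155) = 155 + 50 = 205 → 205
  B: 129 + 63 = 192 → 192
After the tint: rgb(189, 205, 192) = #BDCDC0.
A 13% shade moves each channel 13% toward 0:
  R: 189 − 24.57 = 164.43 → 164
  G: 205 + 0.13×(0−205) = 205 − 26.65 = 178.35 → 178
  B: 192 + 0.13×(0−192) = 192 − 24.96 = 167.04 → 167
rgb(164, 178, 167) = #A4B2A7.

#A4B2A7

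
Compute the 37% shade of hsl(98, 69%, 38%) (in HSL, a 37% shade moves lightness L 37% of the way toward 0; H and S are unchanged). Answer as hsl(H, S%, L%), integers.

hsl(98, 69%, 24%)

L moves 37% from 38 toward 0: 38 − 14.06 = 23.94 → 24.
H and S are unchanged.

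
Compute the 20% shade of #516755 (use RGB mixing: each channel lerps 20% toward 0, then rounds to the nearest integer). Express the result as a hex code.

#415244

#516755 is rgb(81, 103, 85).
Lerp each channel 20% toward 0:
  R: 81 − 16.2 = 64.8 → 65
  G: 103 + 0.2×(0−103) = 103 − 20.6 = 82.4 → 82
  B: 85 + 0.2×(0−85) = 85 − 17 = 68 → 68
rgb(65, 82, 68) = #415244.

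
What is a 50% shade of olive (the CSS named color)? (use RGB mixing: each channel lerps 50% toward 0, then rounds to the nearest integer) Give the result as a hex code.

CSS olive is rgb(128, 128, 0).
Lerp each channel 50% toward 0:
  R: 128 − 64 = 64 → 64
  G: 128 + 0.5×(0−128) = 128 − 64 = 64 → 64
  B: 0 + 0.5×(0−0) = 0 + 0 = 0 → 0
rgb(64, 64, 0) = #404000.

#404000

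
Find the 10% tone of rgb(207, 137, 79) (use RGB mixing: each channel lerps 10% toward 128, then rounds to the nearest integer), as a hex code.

#c78854

Lerp each channel 10% toward 128:
  R: 207 − 7.9 = 199.1 → 199
  G: 137 + 0.1×(128−137) = 137 − 0.9 = 136.1 → 136
  B: 79 + 0.1×(128−79) = 79 + 4.9 = 83.9 → 84
rgb(199, 136, 84) = #c78854.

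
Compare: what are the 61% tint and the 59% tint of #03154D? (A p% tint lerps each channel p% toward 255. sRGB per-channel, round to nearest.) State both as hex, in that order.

#03154D is rgb(3, 21, 77).
61% tint:
  R: 3 + 153.72 = 156.72 → 157
  G: 21 + 0.61×(255−21) = 21 + 142.74 = 163.74 → 164
  B: 77 + 0.61×(255−77) = 77 + 108.58 = 185.58 → 186
  → #9DA4BA
59% tint:
  R: 3 + 0.59×(255−3) = 3 + 148.68 = 151.68 → 152
  G: 21 + 0.59×(255−21) = 21 + 138.06 = 159.06 → 159
  B: 77 + 105.02 = 182.02 → 182
  → #989FB6

#9DA4BA, #989FB6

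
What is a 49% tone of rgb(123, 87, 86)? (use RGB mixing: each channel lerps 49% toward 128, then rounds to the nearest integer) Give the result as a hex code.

Lerp each channel 49% toward 128:
  R: 123 + 2.45 = 125.45 → 125
  G: 87 + 0.49×(128−87) = 87 + 20.09 = 107.09 → 107
  B: 86 + 0.49×(128−86) = 86 + 20.58 = 106.58 → 107
rgb(125, 107, 107) = #7d6b6b.

#7d6b6b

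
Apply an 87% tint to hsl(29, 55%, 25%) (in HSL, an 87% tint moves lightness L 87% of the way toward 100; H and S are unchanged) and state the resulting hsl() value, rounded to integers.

hsl(29, 55%, 90%)

L moves 87% from 25 toward 100: 25 + 65.25 = 90.25 → 90.
H and S are unchanged.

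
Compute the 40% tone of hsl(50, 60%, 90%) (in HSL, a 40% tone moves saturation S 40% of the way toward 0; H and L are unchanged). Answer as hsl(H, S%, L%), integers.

S moves 40% from 60 toward 0: 60 − 24 = 36 → 36.
H and L are unchanged.

hsl(50, 36%, 90%)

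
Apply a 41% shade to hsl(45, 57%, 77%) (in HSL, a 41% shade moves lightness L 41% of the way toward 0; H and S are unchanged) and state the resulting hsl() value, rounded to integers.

L moves 41% from 77 toward 0: 77 − 31.57 = 45.43 → 45.
H and S are unchanged.

hsl(45, 57%, 45%)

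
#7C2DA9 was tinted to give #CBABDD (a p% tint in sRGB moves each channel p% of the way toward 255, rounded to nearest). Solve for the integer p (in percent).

#7C2DA9 is rgb(124, 45, 169); #CBABDD is rgb(203, 171, 221).
On the G channel (widest range): 171 ≈ 45 + (p/100)(255 − 45), so p ≈ 100×(171 − 45)/(255 − 45) = 12600/210 = 60.00.
p = 60 reproduces all three channels after rounding.

60%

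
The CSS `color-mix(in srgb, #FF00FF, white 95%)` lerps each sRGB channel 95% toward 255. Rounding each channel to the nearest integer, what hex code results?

#FFF2FF

#FF00FF is rgb(255, 0, 255).
Lerp each channel 95% toward 255:
  R: 255 + 0 = 255 → 255
  G: 0 + 0.95×(255−0) = 0 + 242.25 = 242.25 → 242
  B: 255 + 0.95×(255−255) = 255 + 0 = 255 → 255
rgb(255, 242, 255) = #FFF2FF.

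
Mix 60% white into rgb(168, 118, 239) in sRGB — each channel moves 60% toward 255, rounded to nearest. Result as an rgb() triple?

A 60% tint moves each channel 60% toward 255:
  R: 168 + 0.6×(255−168) = 168 + 52.2 = 220.2 → 220
  G: 118 + 0.6×(255−118) = 118 + 82.2 = 200.2 → 200
  B: 239 + 0.6×(255−239) = 239 + 9.6 = 248.6 → 249

rgb(220, 200, 249)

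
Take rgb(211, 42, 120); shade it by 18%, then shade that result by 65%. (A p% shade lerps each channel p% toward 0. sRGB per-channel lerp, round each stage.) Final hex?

#3d0c22

An 18% shade moves each channel 18% toward 0:
  R: 211 − 37.98 = 173.02 → 173
  G: 42 + 0.18×(0−42) = 42 − 7.56 = 34.44 → 34
  B: 120 + 0.18×(0−120) = 120 − 21.6 = 98.4 → 98
After the shade: rgb(173, 34, 98) = #ad2262.
Per channel, c → c + 0.65(0 − c):
  R: 173 − 112.45 = 60.55 → 61
  G: 34 + 0.65×(0−34) = 34 − 22.1 = 11.9 → 12
  B: 98 − 63.7 = 34.3 → 34
rgb(61, 12, 34) = #3d0c22.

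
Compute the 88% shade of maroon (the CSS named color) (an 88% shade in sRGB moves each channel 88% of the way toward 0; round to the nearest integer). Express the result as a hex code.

CSS maroon is rgb(128, 0, 0).
Lerp each channel 88% toward 0:
  R: 128 − 112.64 = 15.36 → 15
  G: 0 + 0.88×(0−0) = 0 + 0 = 0 → 0
  B: 0 + 0 = 0 → 0
rgb(15, 0, 0) = #0F0000.

#0F0000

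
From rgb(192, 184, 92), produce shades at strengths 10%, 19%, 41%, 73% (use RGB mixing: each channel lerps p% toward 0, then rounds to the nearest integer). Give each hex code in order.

#ada653, #9c954b, #716d36, #343219

10%: (192 − 19.2 = 172.8→173, 184 − 18.4 = 165.6→166, 92 − 9.2 = 82.8→83) → #ada653
19%: (192 − 36.48 = 155.52→156, 184 − 34.96 = 149.04→149, 92 − 17.48 = 74.52→75) → #9c954b
41%: (192 − 78.72 = 113.28→113, 184 − 75.44 = 108.56→109, 92 − 37.72 = 54.28→54) → #716d36
73%: (192 − 140.16 = 51.84→52, 184 − 134.32 = 49.68→50, 92 − 67.16 = 24.84→25) → #343219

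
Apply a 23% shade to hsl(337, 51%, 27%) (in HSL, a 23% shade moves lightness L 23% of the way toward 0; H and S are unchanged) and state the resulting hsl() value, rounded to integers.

L moves 23% from 27 toward 0: 27 − 6.21 = 20.79 → 21.
H and S are unchanged.

hsl(337, 51%, 21%)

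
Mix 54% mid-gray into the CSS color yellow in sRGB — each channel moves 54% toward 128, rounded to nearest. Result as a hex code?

#BABA45

CSS yellow is rgb(255, 255, 0).
Lerp each channel 54% toward 128:
  R: 255 + 0.54×(128−255) = 255 − 68.58 = 186.42 → 186
  G: 255 + 0.54×(128−255) = 255 − 68.58 = 186.42 → 186
  B: 0 + 69.12 = 69.12 → 69
rgb(186, 186, 69) = #BABA45.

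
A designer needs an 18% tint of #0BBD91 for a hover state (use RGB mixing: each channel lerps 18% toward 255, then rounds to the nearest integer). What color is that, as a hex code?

#37C9A5

#0BBD91 is rgb(11, 189, 145).
Lerp each channel 18% toward 255:
  R: 11 + 43.92 = 54.92 → 55
  G: 189 + 11.88 = 200.88 → 201
  B: 145 + 0.18×(255−145) = 145 + 19.8 = 164.8 → 165
rgb(55, 201, 165) = #37C9A5.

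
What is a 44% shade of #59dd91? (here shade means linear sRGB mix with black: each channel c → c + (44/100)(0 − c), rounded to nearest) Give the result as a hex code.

#59dd91 is rgb(89, 221, 145).
Lerp each channel 44% toward 0:
  R: 89 − 39.16 = 49.84 → 50
  G: 221 − 97.24 = 123.76 → 124
  B: 145 + 0.44×(0−145) = 145 − 63.8 = 81.2 → 81
rgb(50, 124, 81) = #327c51.

#327c51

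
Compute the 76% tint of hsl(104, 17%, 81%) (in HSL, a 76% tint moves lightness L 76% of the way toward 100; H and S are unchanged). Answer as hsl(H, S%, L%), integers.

L moves 76% from 81 toward 100: 81 + 14.44 = 95.44 → 95.
H and S are unchanged.

hsl(104, 17%, 95%)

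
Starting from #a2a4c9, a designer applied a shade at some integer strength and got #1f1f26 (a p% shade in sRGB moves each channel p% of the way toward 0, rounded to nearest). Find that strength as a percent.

#a2a4c9 is rgb(162, 164, 201); #1f1f26 is rgb(31, 31, 38).
On the B channel (widest range): 38 ≈ 201 + (p/100)(0 − 201), so p ≈ 100×(38 − 201)/(0 − 201) = -16300/-201 = 81.09.
p = 81 reproduces all three channels after rounding.

81%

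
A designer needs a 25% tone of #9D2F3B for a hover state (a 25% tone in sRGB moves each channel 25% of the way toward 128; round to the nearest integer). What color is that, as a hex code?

#96434C

#9D2F3B is rgb(157, 47, 59).
Lerp each channel 25% toward 128:
  R: 157 − 7.25 = 149.75 → 150
  G: 47 + 20.25 = 67.25 → 67
  B: 59 + 0.25×(128−59) = 59 + 17.25 = 76.25 → 76
rgb(150, 67, 76) = #96434C.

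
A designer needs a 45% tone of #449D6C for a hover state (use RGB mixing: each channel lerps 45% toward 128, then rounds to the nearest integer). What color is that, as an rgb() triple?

#449D6C is rgb(68, 157, 108).
Per channel, c → c + 0.45(128 − c):
  R: 68 + 0.45×(128−68) = 68 + 27 = 95 → 95
  G: 157 + 0.45×(128−157) = 157 − 13.05 = 143.95 → 144
  B: 108 + 0.45×(128−108) = 108 + 9 = 117 → 117

rgb(95, 144, 117)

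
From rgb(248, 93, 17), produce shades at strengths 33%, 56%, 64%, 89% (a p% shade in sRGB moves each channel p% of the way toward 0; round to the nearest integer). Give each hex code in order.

33%: (248 − 81.84 = 166.16→166, 93 − 30.69 = 62.31→62, 17 − 5.61 = 11.39→11) → #a63e0b
56%: (248 − 138.88 = 109.12→109, 93 − 52.08 = 40.92→41, 17 − 9.52 = 7.48→7) → #6d2907
64%: (248 − 158.72 = 89.28→89, 93 − 59.52 = 33.48→33, 17 − 10.88 = 6.12→6) → #592106
89%: (248 − 220.72 = 27.28→27, 93 − 82.77 = 10.23→10, 17 − 15.13 = 1.87→2) → #1b0a02

#a63e0b, #6d2907, #592106, #1b0a02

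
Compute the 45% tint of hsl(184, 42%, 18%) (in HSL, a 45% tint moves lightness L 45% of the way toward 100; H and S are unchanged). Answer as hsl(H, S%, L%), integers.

L moves 45% from 18 toward 100: 18 + 36.9 = 54.9 → 55.
H and S are unchanged.

hsl(184, 42%, 55%)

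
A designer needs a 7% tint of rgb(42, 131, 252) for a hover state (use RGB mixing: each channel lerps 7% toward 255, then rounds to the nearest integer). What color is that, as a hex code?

A 7% tint moves each channel 7% toward 255:
  R: 42 + 0.07×(255−42) = 42 + 14.91 = 56.91 → 57
  G: 131 + 8.68 = 139.68 → 140
  B: 252 + 0.07×(255−252) = 252 + 0.21 = 252.21 → 252
rgb(57, 140, 252) = #398CFC.

#398CFC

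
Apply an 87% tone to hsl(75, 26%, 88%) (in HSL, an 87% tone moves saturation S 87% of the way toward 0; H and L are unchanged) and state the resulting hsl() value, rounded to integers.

S moves 87% from 26 toward 0: 26 − 22.62 = 3.38 → 3.
H and L are unchanged.

hsl(75, 3%, 88%)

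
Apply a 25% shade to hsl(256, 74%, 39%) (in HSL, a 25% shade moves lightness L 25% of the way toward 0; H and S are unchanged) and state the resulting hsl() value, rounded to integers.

L moves 25% from 39 toward 0: 39 − 9.75 = 29.25 → 29.
H and S are unchanged.

hsl(256, 74%, 29%)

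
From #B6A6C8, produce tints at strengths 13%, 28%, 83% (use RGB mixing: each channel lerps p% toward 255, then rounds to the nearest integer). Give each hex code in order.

#B6A6C8 is rgb(182, 166, 200).
13%: (182 + 9.49 = 191.49→191, 166 + 11.57 = 177.57→178, 200 + 7.15 = 207.15→207) → #BFB2CF
28%: (182 + 20.44 = 202.44→202, 166 + 24.92 = 190.92→191, 200 + 15.4 = 215.4→215) → #CABFD7
83%: (182 + 60.59 = 242.59→243, 166 + 73.87 = 239.87→240, 200 + 45.65 = 245.65→246) → #F3F0F6

#BFB2CF, #CABFD7, #F3F0F6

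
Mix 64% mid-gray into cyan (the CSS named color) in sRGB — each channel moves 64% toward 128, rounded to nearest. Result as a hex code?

CSS cyan is rgb(0, 255, 255).
A 64% tone moves each channel 64% toward 128:
  R: 0 + 81.92 = 81.92 → 82
  G: 255 − 81.28 = 173.72 → 174
  B: 255 + 0.64×(128−255) = 255 − 81.28 = 173.72 → 174
rgb(82, 174, 174) = #52AEAE.

#52AEAE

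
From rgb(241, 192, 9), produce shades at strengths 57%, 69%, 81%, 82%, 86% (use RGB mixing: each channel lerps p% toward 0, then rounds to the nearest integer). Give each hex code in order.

57%: (241 − 137.37 = 103.63→104, 192 − 109.44 = 82.56→83, 9 − 5.13 = 3.87→4) → #685304
69%: (241 − 166.29 = 74.71→75, 192 − 132.48 = 59.52→60, 9 − 6.21 = 2.79→3) → #4b3c03
81%: (241 − 195.21 = 45.79→46, 192 − 155.52 = 36.48→36, 9 − 7.29 = 1.71→2) → #2e2402
82%: (241 − 197.62 = 43.38→43, 192 − 157.44 = 34.56→35, 9 − 7.38 = 1.62→2) → #2b2302
86%: (241 − 207.26 = 33.74→34, 192 − 165.12 = 26.88→27, 9 − 7.74 = 1.26→1) → #221b01

#685304, #4b3c03, #2e2402, #2b2302, #221b01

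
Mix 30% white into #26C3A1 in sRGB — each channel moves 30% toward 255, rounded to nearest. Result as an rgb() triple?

rgb(103, 213, 189)

#26C3A1 is rgb(38, 195, 161).
Per channel, c → c + 0.3(255 − c):
  R: 38 + 0.3×(255−38) = 38 + 65.1 = 103.1 → 103
  G: 195 + 0.3×(255−195) = 195 + 18 = 213 → 213
  B: 161 + 0.3×(255−161) = 161 + 28.2 = 189.2 → 189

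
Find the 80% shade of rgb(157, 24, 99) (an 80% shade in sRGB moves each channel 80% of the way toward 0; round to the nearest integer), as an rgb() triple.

rgb(31, 5, 20)

Lerp each channel 80% toward 0:
  R: 157 − 125.6 = 31.4 → 31
  G: 24 + 0.8×(0−24) = 24 − 19.2 = 4.8 → 5
  B: 99 + 0.8×(0−99) = 99 − 79.2 = 19.8 → 20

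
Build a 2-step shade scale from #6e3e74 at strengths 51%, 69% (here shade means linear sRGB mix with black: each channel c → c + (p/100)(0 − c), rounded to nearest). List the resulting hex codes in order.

#361e39, #221324

#6e3e74 is rgb(110, 62, 116).
51%: (110 − 56.1 = 53.9→54, 62 − 31.62 = 30.38→30, 116 − 59.16 = 56.84→57) → #361e39
69%: (110 − 75.9 = 34.1→34, 62 − 42.78 = 19.22→19, 116 − 80.04 = 35.96→36) → #221324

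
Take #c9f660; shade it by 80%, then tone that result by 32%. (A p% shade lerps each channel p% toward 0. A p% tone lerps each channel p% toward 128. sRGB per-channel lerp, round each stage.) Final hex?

#c9f660 is rgb(201, 246, 96).
Lerp each channel 80% toward 0:
  R: 201 + 0.8×(0−201) = 201 − 160.8 = 40.2 → 40
  G: 246 + 0.8×(0−246) = 246 − 196.8 = 49.2 → 49
  B: 96 + 0.8×(0−96) = 96 − 76.8 = 19.2 → 19
After the shade: rgb(40, 49, 19) = #283113.
A 32% tone moves each channel 32% toward 128:
  R: 40 + 0.32×(128−40) = 40 + 28.16 = 68.16 → 68
  G: 49 + 25.28 = 74.28 → 74
  B: 19 + 34.88 = 53.88 → 54
rgb(68, 74, 54) = #444a36.

#444a36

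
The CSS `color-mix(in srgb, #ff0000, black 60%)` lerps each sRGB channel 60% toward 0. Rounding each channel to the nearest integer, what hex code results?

#ff0000 is rgb(255, 0, 0).
Per channel, c → c + 0.6(0 − c):
  R: 255 + 0.6×(0−255) = 255 − 153 = 102 → 102
  G: 0 + 0.6×(0−0) = 0 + 0 = 0 → 0
  B: 0 + 0 = 0 → 0
rgb(102, 0, 0) = #660000.

#660000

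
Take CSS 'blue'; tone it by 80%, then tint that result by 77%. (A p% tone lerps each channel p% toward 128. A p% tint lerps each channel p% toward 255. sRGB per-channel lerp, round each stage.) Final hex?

CSS blue is rgb(0, 0, 255).
An 80% tone moves each channel 80% toward 128:
  R: 0 + 102.4 = 102.4 → 102
  G: 0 + 102.4 = 102.4 → 102
  B: 255 + 0.8×(128−255) = 255 − 101.6 = 153.4 → 153
After the tone: rgb(102, 102, 153) = #666699.
Per channel, c → c + 0.77(255 − c):
  R: 102 + 117.81 = 219.81 → 220
  G: 102 + 117.81 = 219.81 → 220
  B: 153 + 78.54 = 231.54 → 232
rgb(220, 220, 232) = #DCDCE8.

#DCDCE8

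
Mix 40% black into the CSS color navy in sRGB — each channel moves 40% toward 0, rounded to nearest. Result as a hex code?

CSS navy is rgb(0, 0, 128).
Per channel, c → c + 0.4(0 − c):
  R: 0 + 0 = 0 → 0
  G: 0 + 0.4×(0−0) = 0 + 0 = 0 → 0
  B: 128 + 0.4×(0−128) = 128 − 51.2 = 76.8 → 77
rgb(0, 0, 77) = #00004d.

#00004d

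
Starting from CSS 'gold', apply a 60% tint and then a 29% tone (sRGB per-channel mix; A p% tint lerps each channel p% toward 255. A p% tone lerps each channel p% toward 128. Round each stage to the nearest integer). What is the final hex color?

CSS gold is rgb(255, 215, 0).
A 60% tint moves each channel 60% toward 255:
  R: 255 + 0.6×(255−255) = 255 + 0 = 255 → 255
  G: 215 + 24 = 239 → 239
  B: 0 + 153 = 153 → 153
After the tint: rgb(255, 239, 153) = #ffef99.
Lerp each channel 29% toward 128:
  R: 255 + 0.29×(128−255) = 255 − 36.83 = 218.17 → 218
  G: 239 − 32.19 = 206.81 → 207
  B: 153 − 7.25 = 145.75 → 146
rgb(218, 207, 146) = #dacf92.

#dacf92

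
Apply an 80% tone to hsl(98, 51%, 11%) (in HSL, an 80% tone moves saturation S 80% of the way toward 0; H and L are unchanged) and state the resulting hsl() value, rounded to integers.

hsl(98, 10%, 11%)

S moves 80% from 51 toward 0: 51 − 40.8 = 10.2 → 10.
H and L are unchanged.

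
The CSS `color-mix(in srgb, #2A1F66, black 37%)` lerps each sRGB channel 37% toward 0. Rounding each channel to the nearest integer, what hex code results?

#1A1440

#2A1F66 is rgb(42, 31, 102).
A 37% shade moves each channel 37% toward 0:
  R: 42 + 0.37×(0−42) = 42 − 15.54 = 26.46 → 26
  G: 31 + 0.37×(0−31) = 31 − 11.47 = 19.53 → 20
  B: 102 + 0.37×(0−102) = 102 − 37.74 = 64.26 → 64
rgb(26, 20, 64) = #1A1440.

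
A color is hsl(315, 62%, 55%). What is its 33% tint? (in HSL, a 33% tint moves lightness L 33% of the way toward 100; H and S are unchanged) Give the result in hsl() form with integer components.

L moves 33% from 55 toward 100: 55 + 14.85 = 69.85 → 70.
H and S are unchanged.

hsl(315, 62%, 70%)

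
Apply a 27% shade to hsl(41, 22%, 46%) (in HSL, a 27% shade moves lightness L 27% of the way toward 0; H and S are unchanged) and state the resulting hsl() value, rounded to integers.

hsl(41, 22%, 34%)

L moves 27% from 46 toward 0: 46 − 12.42 = 33.58 → 34.
H and S are unchanged.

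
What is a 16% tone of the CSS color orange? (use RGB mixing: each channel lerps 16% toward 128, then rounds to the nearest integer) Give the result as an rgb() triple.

rgb(235, 159, 20)

CSS orange is rgb(255, 165, 0).
A 16% tone moves each channel 16% toward 128:
  R: 255 + 0.16×(128−255) = 255 − 20.32 = 234.68 → 235
  G: 165 − 5.92 = 159.08 → 159
  B: 0 + 0.16×(128−0) = 0 + 20.48 = 20.48 → 20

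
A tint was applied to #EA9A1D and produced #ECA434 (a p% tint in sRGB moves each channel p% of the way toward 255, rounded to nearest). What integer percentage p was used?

10%

#EA9A1D is rgb(234, 154, 29); #ECA434 is rgb(236, 164, 52).
On the B channel (widest range): 52 ≈ 29 + (p/100)(255 − 29), so p ≈ 100×(52 − 29)/(255 − 29) = 2300/226 = 10.18.
p = 10 reproduces all three channels after rounding.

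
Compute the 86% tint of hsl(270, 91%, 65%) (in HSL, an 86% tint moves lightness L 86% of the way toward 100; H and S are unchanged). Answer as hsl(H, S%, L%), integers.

L moves 86% from 65 toward 100: 65 + 30.1 = 95.1 → 95.
H and S are unchanged.

hsl(270, 91%, 95%)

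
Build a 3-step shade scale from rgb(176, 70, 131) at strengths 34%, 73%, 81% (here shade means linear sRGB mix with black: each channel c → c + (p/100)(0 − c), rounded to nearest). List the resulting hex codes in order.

34%: (176 − 59.84 = 116.16→116, 70 − 23.8 = 46.2→46, 131 − 44.54 = 86.46→86) → #742E56
73%: (176 − 128.48 = 47.52→48, 70 − 51.1 = 18.9→19, 131 − 95.63 = 35.37→35) → #301323
81%: (176 − 142.56 = 33.44→33, 70 − 56.7 = 13.3→13, 131 − 106.11 = 24.89→25) → #210D19

#742E56, #301323, #210D19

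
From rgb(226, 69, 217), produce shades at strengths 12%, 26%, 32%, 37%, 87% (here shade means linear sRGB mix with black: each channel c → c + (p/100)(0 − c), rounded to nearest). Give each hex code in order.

#C73DBF, #A733A1, #9A2F94, #8E2B89, #1D091C

12%: (226 − 27.12 = 198.88→199, 69 − 8.28 = 60.72→61, 217 − 26.04 = 190.96→191) → #C73DBF
26%: (226 − 58.76 = 167.24→167, 69 − 17.94 = 51.06→51, 217 − 56.42 = 160.58→161) → #A733A1
32%: (226 − 72.32 = 153.68→154, 69 − 22.08 = 46.92→47, 217 − 69.44 = 147.56→148) → #9A2F94
37%: (226 − 83.62 = 142.38→142, 69 − 25.53 = 43.47→43, 217 − 80.29 = 136.71→137) → #8E2B89
87%: (226 − 196.62 = 29.38→29, 69 − 60.03 = 8.97→9, 217 − 188.79 = 28.21→28) → #1D091C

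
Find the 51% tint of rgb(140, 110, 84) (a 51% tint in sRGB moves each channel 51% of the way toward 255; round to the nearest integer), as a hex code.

#c7b8ab

A 51% tint moves each channel 51% toward 255:
  R: 140 + 0.51×(255−140) = 140 + 58.65 = 198.65 → 199
  G: 110 + 0.51×(255−110) = 110 + 73.95 = 183.95 → 184
  B: 84 + 0.51×(255−84) = 84 + 87.21 = 171.21 → 171
rgb(199, 184, 171) = #c7b8ab.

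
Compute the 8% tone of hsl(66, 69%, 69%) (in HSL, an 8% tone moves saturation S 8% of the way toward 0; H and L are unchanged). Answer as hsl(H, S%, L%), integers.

hsl(66, 63%, 69%)

S moves 8% from 69 toward 0: 69 − 5.52 = 63.48 → 63.
H and L are unchanged.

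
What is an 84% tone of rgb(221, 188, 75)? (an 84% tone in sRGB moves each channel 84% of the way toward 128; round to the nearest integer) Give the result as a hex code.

#8F8A78

An 84% tone moves each channel 84% toward 128:
  R: 221 − 78.12 = 142.88 → 143
  G: 188 + 0.84×(128−188) = 188 − 50.4 = 137.6 → 138
  B: 75 + 0.84×(128−75) = 75 + 44.52 = 119.52 → 120
rgb(143, 138, 120) = #8F8A78.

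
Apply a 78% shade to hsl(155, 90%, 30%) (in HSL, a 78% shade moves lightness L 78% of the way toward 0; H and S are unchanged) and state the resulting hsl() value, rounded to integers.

hsl(155, 90%, 7%)

L moves 78% from 30 toward 0: 30 − 23.4 = 6.6 → 7.
H and S are unchanged.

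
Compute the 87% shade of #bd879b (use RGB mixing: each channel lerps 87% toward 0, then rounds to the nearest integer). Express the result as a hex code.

#191214

#bd879b is rgb(189, 135, 155).
An 87% shade moves each channel 87% toward 0:
  R: 189 − 164.43 = 24.57 → 25
  G: 135 + 0.87×(0−135) = 135 − 117.45 = 17.55 → 18
  B: 155 − 134.85 = 20.15 → 20
rgb(25, 18, 20) = #191214.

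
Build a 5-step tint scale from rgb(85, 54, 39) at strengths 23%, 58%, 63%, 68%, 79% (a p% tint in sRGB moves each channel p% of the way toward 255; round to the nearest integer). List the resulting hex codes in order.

#7C6459, #B8ABA4, #C0B5AF, #C9BFBA, #DBD5D2

23%: (85 + 39.1 = 124.1→124, 54 + 46.23 = 100.23→100, 39 + 49.68 = 88.68→89) → #7C6459
58%: (85 + 98.6 = 183.6→184, 54 + 116.58 = 170.58→171, 39 + 125.28 = 164.28→164) → #B8ABA4
63%: (85 + 107.1 = 192.1→192, 54 + 126.63 = 180.63→181, 39 + 136.08 = 175.08→175) → #C0B5AF
68%: (85 + 115.6 = 200.6→201, 54 + 136.68 = 190.68→191, 39 + 146.88 = 185.88→186) → #C9BFBA
79%: (85 + 134.3 = 219.3→219, 54 + 158.79 = 212.79→213, 39 + 170.64 = 209.64→210) → #DBD5D2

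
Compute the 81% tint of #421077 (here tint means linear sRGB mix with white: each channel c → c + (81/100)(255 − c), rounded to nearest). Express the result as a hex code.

#dbd2e5

#421077 is rgb(66, 16, 119).
Per channel, c → c + 0.81(255 − c):
  R: 66 + 0.81×(255−66) = 66 + 153.09 = 219.09 → 219
  G: 16 + 0.81×(255−16) = 16 + 193.59 = 209.59 → 210
  B: 119 + 0.81×(255−119) = 119 + 110.16 = 229.16 → 229
rgb(219, 210, 229) = #dbd2e5.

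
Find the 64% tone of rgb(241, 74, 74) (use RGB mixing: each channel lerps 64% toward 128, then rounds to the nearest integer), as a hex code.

Per channel, c → c + 0.64(128 − c):
  R: 241 − 72.32 = 168.68 → 169
  G: 74 + 0.64×(128−74) = 74 + 34.56 = 108.56 → 109
  B: 74 + 34.56 = 108.56 → 109
rgb(169, 109, 109) = #A96D6D.

#A96D6D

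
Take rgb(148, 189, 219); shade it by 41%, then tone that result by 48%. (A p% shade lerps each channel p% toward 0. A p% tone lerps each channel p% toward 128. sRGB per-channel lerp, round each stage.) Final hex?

#6B7881

Lerp each channel 41% toward 0:
  R: 148 + 0.41×(0−148) = 148 − 60.68 = 87.32 → 87
  G: 189 + 0.41×(0−189) = 189 − 77.49 = 111.51 → 112
  B: 219 + 0.41×(0−219) = 219 − 89.79 = 129.21 → 129
After the shade: rgb(87, 112, 129) = #577081.
Lerp each channel 48% toward 128:
  R: 87 + 0.48×(128−87) = 87 + 19.68 = 106.68 → 107
  G: 112 + 0.48×(128−112) = 112 + 7.68 = 119.68 → 120
  B: 129 + 0.48×(128−129) = 129 − 0.48 = 128.52 → 129
rgb(107, 120, 129) = #6B7881.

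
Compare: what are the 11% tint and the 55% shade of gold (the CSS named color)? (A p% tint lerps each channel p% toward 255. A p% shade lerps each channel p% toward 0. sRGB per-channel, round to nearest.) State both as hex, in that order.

#FFDB1C, #736100

CSS gold is rgb(255, 215, 0).
11% tint:
  R: 255 + 0.11×(255−255) = 255 + 0 = 255 → 255
  G: 215 + 4.4 = 219.4 → 219
  B: 0 + 28.05 = 28.05 → 28
  → #FFDB1C
55% shade:
  R: 255 + 0.55×(0−255) = 255 − 140.25 = 114.75 → 115
  G: 215 + 0.55×(0−215) = 215 − 118.25 = 96.75 → 97
  B: 0 + 0.55×(0−0) = 0 + 0 = 0 → 0
  → #736100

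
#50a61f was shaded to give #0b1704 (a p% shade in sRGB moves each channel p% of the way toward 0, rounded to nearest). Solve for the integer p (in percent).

86%

#50a61f is rgb(80, 166, 31); #0b1704 is rgb(11, 23, 4).
On the G channel (widest range): 23 ≈ 166 + (p/100)(0 − 166), so p ≈ 100×(23 − 166)/(0 − 166) = -14300/-166 = 86.14.
p = 86 reproduces all three channels after rounding.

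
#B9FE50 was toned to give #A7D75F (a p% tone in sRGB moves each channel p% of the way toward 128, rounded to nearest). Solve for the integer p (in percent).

31%

#B9FE50 is rgb(185, 254, 80); #A7D75F is rgb(167, 215, 95).
On the G channel (widest range): 215 ≈ 254 + (p/100)(128 − 254), so p ≈ 100×(215 − 254)/(128 − 254) = -3900/-126 = 30.95.
p = 31 reproduces all three channels after rounding.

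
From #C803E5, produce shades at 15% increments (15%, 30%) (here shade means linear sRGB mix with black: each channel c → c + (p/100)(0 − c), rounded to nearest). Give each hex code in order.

#AA03C3, #8C02A0

#C803E5 is rgb(200, 3, 229).
15%: (200 − 30 = 170→170, 3→3, 229 − 34.35 = 194.65→195) → #AA03C3
30%: (200 − 60 = 140→140, 3 − 0.9 = 2.1→2, 229 − 68.7 = 160.3→160) → #8C02A0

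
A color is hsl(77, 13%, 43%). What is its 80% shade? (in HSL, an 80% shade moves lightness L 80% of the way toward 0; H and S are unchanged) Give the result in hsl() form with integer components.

L moves 80% from 43 toward 0: 43 − 34.4 = 8.6 → 9.
H and S are unchanged.

hsl(77, 13%, 9%)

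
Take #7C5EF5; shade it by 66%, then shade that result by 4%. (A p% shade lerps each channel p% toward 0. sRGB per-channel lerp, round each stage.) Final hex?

#7C5EF5 is rgb(124, 94, 245).
Lerp each channel 66% toward 0:
  R: 124 − 81.84 = 42.16 → 42
  G: 94 + 0.66×(0−94) = 94 − 62.04 = 31.96 → 32
  B: 245 − 161.7 = 83.3 → 83
After the shade: rgb(42, 32, 83) = #2A2053.
Lerp each channel 4% toward 0:
  R: 42 + 0.04×(0−42) = 42 − 1.68 = 40.32 → 40
  G: 32 + 0.04×(0−32) = 32 − 1.28 = 30.72 → 31
  B: 83 + 0.04×(0−83) = 83 − 3.32 = 79.68 → 80
rgb(40, 31, 80) = #281F50.

#281F50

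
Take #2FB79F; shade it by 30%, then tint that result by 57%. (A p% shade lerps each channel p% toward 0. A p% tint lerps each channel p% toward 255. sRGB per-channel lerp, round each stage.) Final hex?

#2FB79F is rgb(47, 183, 159).
A 30% shade moves each channel 30% toward 0:
  R: 47 + 0.3×(0−47) = 47 − 14.1 = 32.9 → 33
  G: 183 − 54.9 = 128.1 → 128
  B: 159 + 0.3×(0−159) = 159 − 47.7 = 111.3 → 111
After the shade: rgb(33, 128, 111) = #21806F.
Per channel, c → c + 0.57(255 − c):
  R: 33 + 126.54 = 159.54 → 160
  G: 128 + 0.57×(255−128) = 128 + 72.39 = 200.39 → 200
  B: 111 + 0.57×(255−111) = 111 + 82.08 = 193.08 → 193
rgb(160, 200, 193) = #A0C8C1.

#A0C8C1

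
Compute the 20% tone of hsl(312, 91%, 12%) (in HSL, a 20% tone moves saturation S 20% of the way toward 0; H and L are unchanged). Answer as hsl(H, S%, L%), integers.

hsl(312, 73%, 12%)

S moves 20% from 91 toward 0: 91 − 18.2 = 72.8 → 73.
H and L are unchanged.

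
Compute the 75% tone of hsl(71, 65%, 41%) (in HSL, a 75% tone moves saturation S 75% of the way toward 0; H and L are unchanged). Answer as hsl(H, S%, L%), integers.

hsl(71, 16%, 41%)

S moves 75% from 65 toward 0: 65 − 48.75 = 16.25 → 16.
H and L are unchanged.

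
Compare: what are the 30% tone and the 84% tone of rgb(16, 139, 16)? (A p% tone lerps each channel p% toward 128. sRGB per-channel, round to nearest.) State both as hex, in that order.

30% tone:
  R: 16 + 0.3×(128−16) = 16 + 33.6 = 49.6 → 50
  G: 139 + 0.3×(128−139) = 139 − 3.3 = 135.7 → 136
  B: 16 + 33.6 = 49.6 → 50
  → #328832
84% tone:
  R: 16 + 94.08 = 110.08 → 110
  G: 139 + 0.84×(128−139) = 139 − 9.24 = 129.76 → 130
  B: 16 + 0.84×(128−16) = 16 + 94.08 = 110.08 → 110
  → #6E826E

#328832, #6E826E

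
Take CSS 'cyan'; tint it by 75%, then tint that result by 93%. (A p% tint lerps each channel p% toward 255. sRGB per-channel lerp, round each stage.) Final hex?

#fbffff

CSS cyan is rgb(0, 255, 255).
Lerp each channel 75% toward 255:
  R: 0 + 0.75×(255−0) = 0 + 191.25 = 191.25 → 191
  G: 255 + 0.75×(255−255) = 255 + 0 = 255 → 255
  B: 255 + 0.75×(255−255) = 255 + 0 = 255 → 255
After the tint: rgb(191, 255, 255) = #bfffff.
Per channel, c → c + 0.93(255 − c):
  R: 191 + 0.93×(255−191) = 191 + 59.52 = 250.52 → 251
  G: 255 + 0.93×(255−255) = 255 + 0 = 255 → 255
  B: 255 + 0.93×(255−255) = 255 + 0 = 255 → 255
rgb(251, 255, 255) = #fbffff.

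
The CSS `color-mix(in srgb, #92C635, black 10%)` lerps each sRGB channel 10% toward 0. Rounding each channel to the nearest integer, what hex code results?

#83B230

#92C635 is rgb(146, 198, 53).
Lerp each channel 10% toward 0:
  R: 146 + 0.1×(0−146) = 146 − 14.6 = 131.4 → 131
  G: 198 − 19.8 = 178.2 → 178
  B: 53 + 0.1×(0−53) = 53 − 5.3 = 47.7 → 48
rgb(131, 178, 48) = #83B230.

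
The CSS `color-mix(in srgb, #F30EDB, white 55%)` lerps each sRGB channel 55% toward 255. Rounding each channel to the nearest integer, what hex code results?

#FA93EF

#F30EDB is rgb(243, 14, 219).
Per channel, c → c + 0.55(255 − c):
  R: 243 + 0.55×(255−243) = 243 + 6.6 = 249.6 → 250
  G: 14 + 0.55×(255−14) = 14 + 132.55 = 146.55 → 147
  B: 219 + 19.8 = 238.8 → 239
rgb(250, 147, 239) = #FA93EF.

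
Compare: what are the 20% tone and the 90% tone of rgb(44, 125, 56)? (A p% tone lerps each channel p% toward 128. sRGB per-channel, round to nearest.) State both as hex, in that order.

20% tone:
  R: 44 + 0.2×(128−44) = 44 + 16.8 = 60.8 → 61
  G: 125 + 0.2×(128−125) = 125 + 0.6 = 125.6 → 126
  B: 56 + 14.4 = 70.4 → 70
  → #3d7e46
90% tone:
  R: 44 + 0.9×(128−44) = 44 + 75.6 = 119.6 → 120
  G: 125 + 0.9×(128−125) = 125 + 2.7 = 127.7 → 128
  B: 56 + 0.9×(128−56) = 56 + 64.8 = 120.8 → 121
  → #788079

#3d7e46, #788079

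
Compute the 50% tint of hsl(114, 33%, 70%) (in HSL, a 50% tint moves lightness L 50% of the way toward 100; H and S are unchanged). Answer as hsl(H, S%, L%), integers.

hsl(114, 33%, 85%)

L moves 50% from 70 toward 100: 70 + 15 = 85 → 85.
H and S are unchanged.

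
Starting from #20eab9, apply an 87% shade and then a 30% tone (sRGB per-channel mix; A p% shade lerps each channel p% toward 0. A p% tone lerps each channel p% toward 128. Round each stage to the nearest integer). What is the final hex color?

#20eab9 is rgb(32, 234, 185).
Lerp each channel 87% toward 0:
  R: 32 − 27.84 = 4.16 → 4
  G: 234 + 0.87×(0−234) = 234 − 203.58 = 30.42 → 30
  B: 185 + 0.87×(0−185) = 185 − 160.95 = 24.05 → 24
After the shade: rgb(4, 30, 24) = #041e18.
Lerp each channel 30% toward 128:
  R: 4 + 0.3×(128−4) = 4 + 37.2 = 41.2 → 41
  G: 30 + 0.3×(128−30) = 30 + 29.4 = 59.4 → 59
  B: 24 + 0.3×(128−24) = 24 + 31.2 = 55.2 → 55
rgb(41, 59, 55) = #293b37.

#293b37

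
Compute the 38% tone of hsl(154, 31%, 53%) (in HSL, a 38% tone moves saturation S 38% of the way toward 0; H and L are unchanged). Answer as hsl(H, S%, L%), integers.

hsl(154, 19%, 53%)

S moves 38% from 31 toward 0: 31 − 11.78 = 19.22 → 19.
H and L are unchanged.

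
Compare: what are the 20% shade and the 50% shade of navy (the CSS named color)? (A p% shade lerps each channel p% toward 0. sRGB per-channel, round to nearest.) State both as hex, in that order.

CSS navy is rgb(0, 0, 128).
20% shade:
  R: 0 + 0.2×(0−0) = 0 + 0 = 0 → 0
  G: 0 + 0.2×(0−0) = 0 + 0 = 0 → 0
  B: 128 − 25.6 = 102.4 → 102
  → #000066
50% shade:
  R: 0 + 0 = 0 → 0
  G: 0 + 0.5×(0−0) = 0 + 0 = 0 → 0
  B: 128 + 0.5×(0−128) = 128 − 64 = 64 → 64
  → #000040

#000066, #000040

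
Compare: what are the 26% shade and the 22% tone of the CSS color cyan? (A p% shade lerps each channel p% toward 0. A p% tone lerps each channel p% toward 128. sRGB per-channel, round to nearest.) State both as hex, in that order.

#00BDBD, #1CE3E3

CSS cyan is rgb(0, 255, 255).
26% shade:
  R: 0 + 0.26×(0−0) = 0 + 0 = 0 → 0
  G: 255 + 0.26×(0−255) = 255 − 66.3 = 188.7 → 189
  B: 255 − 66.3 = 188.7 → 189
  → #00BDBD
22% tone:
  R: 0 + 28.16 = 28.16 → 28
  G: 255 + 0.22×(128−255) = 255 − 27.94 = 227.06 → 227
  B: 255 + 0.22×(128−255) = 255 − 27.94 = 227.06 → 227
  → #1CE3E3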